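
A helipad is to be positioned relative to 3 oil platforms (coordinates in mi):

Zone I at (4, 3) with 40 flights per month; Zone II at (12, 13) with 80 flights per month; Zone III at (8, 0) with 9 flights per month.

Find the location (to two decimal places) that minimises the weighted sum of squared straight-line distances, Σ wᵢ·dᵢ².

The minimiser of Σwᵢ‖p−pᵢ‖² is the weighted centroid p* = (Σwᵢpᵢ)/(Σwᵢ).
Σwᵢ = 129.
Σwᵢxᵢ = 40·4 + 80·12 + 9·8 = 1192.
Σwᵢyᵢ = 40·3 + 80·13 + 9·0 = 1160.
x* = 1192/129 = 9.24, y* = 1160/129 = 8.99.

(9.24, 8.99)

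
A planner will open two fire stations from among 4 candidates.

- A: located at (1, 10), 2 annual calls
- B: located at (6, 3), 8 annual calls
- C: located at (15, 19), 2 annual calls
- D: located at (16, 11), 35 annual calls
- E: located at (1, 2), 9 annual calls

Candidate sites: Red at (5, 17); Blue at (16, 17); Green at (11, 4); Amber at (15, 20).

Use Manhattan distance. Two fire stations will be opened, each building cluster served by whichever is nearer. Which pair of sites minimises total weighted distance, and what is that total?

Evaluate every pair (each demand assigned to the nearer of the two):
  {Blue, Green}: total = 404
  {Red, Blue}: total = 529
  {Green, Amber}: total = 540
  {Red, Green}: total = 622
  {Red, Amber}: total = 665
  {Blue, Amber}: total = 718
Best pair: {Blue, Green} with total 404.

{Blue, Green}, total 404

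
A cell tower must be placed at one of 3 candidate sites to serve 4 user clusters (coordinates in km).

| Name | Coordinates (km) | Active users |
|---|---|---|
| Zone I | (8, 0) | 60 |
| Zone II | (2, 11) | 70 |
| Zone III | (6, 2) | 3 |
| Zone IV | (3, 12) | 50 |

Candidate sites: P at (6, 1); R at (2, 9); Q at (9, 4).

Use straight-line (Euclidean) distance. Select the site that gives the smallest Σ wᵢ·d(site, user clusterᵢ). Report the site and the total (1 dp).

R, total 971.3 km

Total weighted distance at each candidate:
  P (6, 1): total = 1461.2
  R (2, 9): total = 971.3
  Q (9, 4): total = 1451.2
Minimum is at R with total 971.3 km.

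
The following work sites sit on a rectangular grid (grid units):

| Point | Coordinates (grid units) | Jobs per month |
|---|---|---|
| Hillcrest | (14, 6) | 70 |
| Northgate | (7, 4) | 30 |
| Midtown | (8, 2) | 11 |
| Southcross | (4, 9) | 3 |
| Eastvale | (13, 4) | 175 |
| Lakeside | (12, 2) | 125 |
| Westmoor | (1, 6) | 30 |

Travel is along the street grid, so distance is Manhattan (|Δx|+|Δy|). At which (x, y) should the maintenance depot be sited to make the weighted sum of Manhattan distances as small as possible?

Manhattan distance separates: Σwᵢ(|x−xᵢ|+|y−yᵢ|) = Σwᵢ|x−xᵢ| + Σwᵢ|y−yᵢ|, so x and y are optimised independently as 1-D weighted medians.
Total weight W = 444; half = 222.
x-coordinate, sorted with cumulative weight:
  x=1 (Westmoor, w=30) cum 30
  x=4 (Southcross, w=3) cum 33
  x=7 (Northgate, w=30) cum 63
  x=8 (Midtown, w=11) cum 74
  x=12 (Lakeside, w=125) cum 199
  x=13 (Eastvale, w=175) cum 374  ← median
  x=14 (Hillcrest, w=70) cum 444
⇒ x* = 13
y-coordinate, sorted with cumulative weight:
  y=2 (Midtown, w=11) cum 11
  y=2 (Lakeside, w=125) cum 136
  y=4 (Northgate, w=30) cum 166
  y=4 (Eastvale, w=175) cum 341  ← median
  y=6 (Hillcrest, w=70) cum 411
  y=6 (Westmoor, w=30) cum 441
  y=9 (Southcross, w=3) cum 444
⇒ y* = 4

(13, 4)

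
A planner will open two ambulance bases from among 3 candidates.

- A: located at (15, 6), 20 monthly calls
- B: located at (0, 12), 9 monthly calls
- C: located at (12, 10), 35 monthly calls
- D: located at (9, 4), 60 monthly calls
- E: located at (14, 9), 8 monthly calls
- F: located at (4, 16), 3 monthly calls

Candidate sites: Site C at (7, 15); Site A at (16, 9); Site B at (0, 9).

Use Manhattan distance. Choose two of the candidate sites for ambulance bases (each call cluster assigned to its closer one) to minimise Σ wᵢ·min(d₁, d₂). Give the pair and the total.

{Site A, Site B}, total 1051

Evaluate every pair (each demand assigned to the nearer of the two):
  {Site A, Site B}: total = 1051
  {Site C, Site A}: total = 1093
  {Site C, Site B}: total = 1613
Best pair: {Site A, Site B} with total 1051.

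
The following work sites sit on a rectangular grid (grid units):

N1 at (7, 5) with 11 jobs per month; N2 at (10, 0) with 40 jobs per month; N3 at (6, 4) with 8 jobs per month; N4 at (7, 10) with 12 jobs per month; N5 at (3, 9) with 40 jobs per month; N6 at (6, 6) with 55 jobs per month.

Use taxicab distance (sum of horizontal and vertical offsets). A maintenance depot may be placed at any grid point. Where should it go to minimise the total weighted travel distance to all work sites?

Manhattan distance separates: Σwᵢ(|x−xᵢ|+|y−yᵢ|) = Σwᵢ|x−xᵢ| + Σwᵢ|y−yᵢ|, so x and y are optimised independently as 1-D weighted medians.
Total weight W = 166; half = 83.
x-coordinate, sorted with cumulative weight:
  x=3 (N5, w=40) cum 40
  x=6 (N3, w=8) cum 48
  x=6 (N6, w=55) cum 103  ← median
  x=7 (N1, w=11) cum 114
  x=7 (N4, w=12) cum 126
  x=10 (N2, w=40) cum 166
⇒ x* = 6
y-coordinate, sorted with cumulative weight:
  y=0 (N2, w=40) cum 40
  y=4 (N3, w=8) cum 48
  y=5 (N1, w=11) cum 59
  y=6 (N6, w=55) cum 114  ← median
  y=9 (N5, w=40) cum 154
  y=10 (N4, w=12) cum 166
⇒ y* = 6

(6, 6)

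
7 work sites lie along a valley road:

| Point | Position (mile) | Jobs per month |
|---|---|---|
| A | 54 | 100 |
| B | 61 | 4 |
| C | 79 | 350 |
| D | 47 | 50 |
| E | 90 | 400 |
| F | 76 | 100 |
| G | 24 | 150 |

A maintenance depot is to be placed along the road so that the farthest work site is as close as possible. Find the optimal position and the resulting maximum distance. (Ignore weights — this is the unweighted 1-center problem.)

The 1-center on a line is the midpoint of the two extreme points: leftmost at 24, rightmost at 90.
Optimal location = (24 + 90)/2 = 57; maximum distance = (90 − 24)/2 = 33.

location 57, max distance 33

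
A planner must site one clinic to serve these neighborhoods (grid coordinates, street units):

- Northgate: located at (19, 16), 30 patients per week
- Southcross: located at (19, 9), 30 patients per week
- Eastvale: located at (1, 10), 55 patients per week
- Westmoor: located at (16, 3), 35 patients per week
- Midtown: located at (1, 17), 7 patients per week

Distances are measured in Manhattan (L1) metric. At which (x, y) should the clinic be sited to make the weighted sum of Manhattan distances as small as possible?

(16, 10)

Manhattan distance separates: Σwᵢ(|x−xᵢ|+|y−yᵢ|) = Σwᵢ|x−xᵢ| + Σwᵢ|y−yᵢ|, so x and y are optimised independently as 1-D weighted medians.
Total weight W = 157; half = 78.5.
x-coordinate, sorted with cumulative weight:
  x=1 (Eastvale, w=55) cum 55
  x=1 (Midtown, w=7) cum 62
  x=16 (Westmoor, w=35) cum 97  ← median
  x=19 (Northgate, w=30) cum 127
  x=19 (Southcross, w=30) cum 157
⇒ x* = 16
y-coordinate, sorted with cumulative weight:
  y=3 (Westmoor, w=35) cum 35
  y=9 (Southcross, w=30) cum 65
  y=10 (Eastvale, w=55) cum 120  ← median
  y=16 (Northgate, w=30) cum 150
  y=17 (Midtown, w=7) cum 157
⇒ y* = 10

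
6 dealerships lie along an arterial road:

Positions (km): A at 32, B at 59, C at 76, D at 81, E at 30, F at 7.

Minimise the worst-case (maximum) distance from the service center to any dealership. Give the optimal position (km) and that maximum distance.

The 1-center on a line is the midpoint of the two extreme points: leftmost at 7, rightmost at 81.
Optimal location = (7 + 81)/2 = 44; maximum distance = (81 − 7)/2 = 37.

location 44, max distance 37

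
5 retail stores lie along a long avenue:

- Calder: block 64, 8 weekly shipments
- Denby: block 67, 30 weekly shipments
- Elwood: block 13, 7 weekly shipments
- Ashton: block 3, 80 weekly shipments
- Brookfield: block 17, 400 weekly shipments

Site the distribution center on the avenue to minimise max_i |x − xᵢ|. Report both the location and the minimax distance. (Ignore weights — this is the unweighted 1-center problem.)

The 1-center on a line is the midpoint of the two extreme points: leftmost at 3, rightmost at 67.
Optimal location = (3 + 67)/2 = 35; maximum distance = (67 − 3)/2 = 32.

location 35, max distance 32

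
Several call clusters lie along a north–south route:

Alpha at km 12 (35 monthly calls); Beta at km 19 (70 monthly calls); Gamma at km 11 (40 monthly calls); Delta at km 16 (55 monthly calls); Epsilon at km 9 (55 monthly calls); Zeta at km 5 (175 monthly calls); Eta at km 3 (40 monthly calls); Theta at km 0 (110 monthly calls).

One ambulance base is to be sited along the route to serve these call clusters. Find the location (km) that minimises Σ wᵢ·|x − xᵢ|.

x = 5

For a sum of weighted absolute distances on a line, the optimum is the weighted median (not the mean). Total weight W = 580; half-weight = 290.
Sort by position and accumulate weight:
  km 0 (Theta, w=110) → cum 110
  km 3 (Eta, w=40) → cum 150
  km 5 (Zeta, w=175) → cum 325  ≥ 290 → median here
  km 9 (Epsilon, w=55) → cum 380
  km 11 (Gamma, w=40) → cum 420
  km 12 (Alpha, w=35) → cum 455
  km 16 (Delta, w=55) → cum 510
  km 19 (Beta, w=70) → cum 580
Optimal location: km 5.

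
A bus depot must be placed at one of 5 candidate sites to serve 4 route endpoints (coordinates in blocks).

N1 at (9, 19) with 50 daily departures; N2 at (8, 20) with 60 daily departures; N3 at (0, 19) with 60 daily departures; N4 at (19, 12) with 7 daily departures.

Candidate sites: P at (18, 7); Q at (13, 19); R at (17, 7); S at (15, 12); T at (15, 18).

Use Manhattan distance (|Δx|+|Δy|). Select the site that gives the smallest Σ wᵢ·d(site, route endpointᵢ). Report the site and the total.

Total weighted distance at each candidate:
  P (18, 7): total = 4272
  Q (13, 19): total = 1431
  R (17, 7): total = 4109
  S (15, 12): total = 2898
  T (15, 18): total = 1920
Minimum is at Q with total 1431 blocks.

Q, total 1431 blocks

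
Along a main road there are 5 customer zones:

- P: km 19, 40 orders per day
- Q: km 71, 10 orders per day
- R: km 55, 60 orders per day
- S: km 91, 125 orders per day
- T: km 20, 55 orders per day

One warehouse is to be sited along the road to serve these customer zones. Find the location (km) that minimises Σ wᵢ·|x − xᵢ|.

x = 55

For a sum of weighted absolute distances on a line, the optimum is the weighted median (not the mean). Total weight W = 290; half-weight = 145.
Sort by position and accumulate weight:
  km 19 (P, w=40) → cum 40
  km 20 (T, w=55) → cum 95
  km 55 (R, w=60) → cum 155  ≥ 145 → median here
  km 71 (Q, w=10) → cum 165
  km 91 (S, w=125) → cum 290
Optimal location: km 55.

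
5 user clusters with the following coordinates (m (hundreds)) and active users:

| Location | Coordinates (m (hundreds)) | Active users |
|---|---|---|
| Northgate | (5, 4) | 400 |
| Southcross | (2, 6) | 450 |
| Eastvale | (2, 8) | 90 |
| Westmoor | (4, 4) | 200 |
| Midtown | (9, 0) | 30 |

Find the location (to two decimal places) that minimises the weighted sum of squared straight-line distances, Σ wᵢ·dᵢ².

The minimiser of Σwᵢ‖p−pᵢ‖² is the weighted centroid p* = (Σwᵢpᵢ)/(Σwᵢ).
Σwᵢ = 1170.
Σwᵢxᵢ = 400·5 + 450·2 + 90·2 + 200·4 + 30·9 = 4150.
Σwᵢyᵢ = 400·4 + 450·6 + 90·8 + 200·4 + 30·0 = 5820.
x* = 4150/1170 = 3.55, y* = 5820/1170 = 4.97.

(3.55, 4.97)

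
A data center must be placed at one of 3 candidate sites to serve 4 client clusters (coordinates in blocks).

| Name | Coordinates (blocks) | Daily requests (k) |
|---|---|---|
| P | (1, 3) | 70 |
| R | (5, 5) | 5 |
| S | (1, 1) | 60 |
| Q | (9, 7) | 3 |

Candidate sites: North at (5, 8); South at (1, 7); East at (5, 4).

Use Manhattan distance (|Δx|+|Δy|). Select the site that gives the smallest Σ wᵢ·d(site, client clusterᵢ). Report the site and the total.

Total weighted distance at each candidate:
  North (5, 8): total = 1320
  South (1, 7): total = 694
  East (5, 4): total = 796
Minimum is at South with total 694 blocks.

South, total 694 blocks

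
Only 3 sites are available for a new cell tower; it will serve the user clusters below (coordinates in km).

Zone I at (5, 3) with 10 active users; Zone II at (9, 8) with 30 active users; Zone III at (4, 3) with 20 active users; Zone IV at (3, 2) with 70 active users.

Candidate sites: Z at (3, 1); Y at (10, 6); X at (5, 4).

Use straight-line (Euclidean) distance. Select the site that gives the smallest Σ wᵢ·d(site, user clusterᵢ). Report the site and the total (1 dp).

X, total 406.0 km

Total weighted distance at each candidate:
  Z (3, 1): total = 419.6
  Y (10, 6): total = 823.9
  X (5, 4): total = 406.0
Minimum is at X with total 406.0 km.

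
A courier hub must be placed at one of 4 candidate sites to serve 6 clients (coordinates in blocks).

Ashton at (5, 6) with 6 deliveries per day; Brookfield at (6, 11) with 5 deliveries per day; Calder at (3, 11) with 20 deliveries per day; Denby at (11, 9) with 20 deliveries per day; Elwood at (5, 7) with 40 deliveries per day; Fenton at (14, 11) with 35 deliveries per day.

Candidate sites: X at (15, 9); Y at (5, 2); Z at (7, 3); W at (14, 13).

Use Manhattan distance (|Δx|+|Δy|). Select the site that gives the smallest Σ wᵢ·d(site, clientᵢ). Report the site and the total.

Total weighted distance at each candidate:
  X (15, 9): total = 1078
  Y (5, 2): total = 1384
  Z (7, 3): total = 1280
  W (14, 13): total = 1216
Minimum is at X with total 1078 blocks.

X, total 1078 blocks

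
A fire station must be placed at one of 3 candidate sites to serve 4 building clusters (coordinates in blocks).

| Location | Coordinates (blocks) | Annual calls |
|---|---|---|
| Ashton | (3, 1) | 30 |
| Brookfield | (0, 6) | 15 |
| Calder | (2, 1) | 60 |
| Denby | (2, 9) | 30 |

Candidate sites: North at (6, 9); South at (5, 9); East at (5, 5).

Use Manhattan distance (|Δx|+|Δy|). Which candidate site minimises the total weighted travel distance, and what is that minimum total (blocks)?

East, total 900 blocks

Total weighted distance at each candidate:
  North (6, 9): total = 1305
  South (5, 9): total = 1170
  East (5, 5): total = 900
Minimum is at East with total 900 blocks.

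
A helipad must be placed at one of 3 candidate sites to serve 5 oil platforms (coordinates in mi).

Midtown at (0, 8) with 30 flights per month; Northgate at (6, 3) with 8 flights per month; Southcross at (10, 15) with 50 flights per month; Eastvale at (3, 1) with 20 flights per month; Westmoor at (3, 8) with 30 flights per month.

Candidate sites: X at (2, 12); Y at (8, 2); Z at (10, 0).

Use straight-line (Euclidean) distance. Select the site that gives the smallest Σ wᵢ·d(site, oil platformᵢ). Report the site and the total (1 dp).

Total weighted distance at each candidate:
  X (2, 12): total = 984.8
  Y (8, 2): total = 1311.8
  Z (10, 0): total = 1634.5
Minimum is at X with total 984.8 mi.

X, total 984.8 mi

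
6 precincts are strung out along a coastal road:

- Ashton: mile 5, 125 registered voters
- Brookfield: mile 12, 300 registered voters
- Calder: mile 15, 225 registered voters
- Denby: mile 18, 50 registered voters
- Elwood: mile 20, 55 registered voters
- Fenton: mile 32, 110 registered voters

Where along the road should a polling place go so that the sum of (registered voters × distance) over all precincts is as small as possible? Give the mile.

x = 15

For a sum of weighted absolute distances on a line, the optimum is the weighted median (not the mean). Total weight W = 865; half-weight = 432.5.
Sort by position and accumulate weight:
  mile 5 (Ashton, w=125) → cum 125
  mile 12 (Brookfield, w=300) → cum 425
  mile 15 (Calder, w=225) → cum 650  ≥ 432.5 → median here
  mile 18 (Denby, w=50) → cum 700
  mile 20 (Elwood, w=55) → cum 755
  mile 32 (Fenton, w=110) → cum 865
Optimal location: mile 15.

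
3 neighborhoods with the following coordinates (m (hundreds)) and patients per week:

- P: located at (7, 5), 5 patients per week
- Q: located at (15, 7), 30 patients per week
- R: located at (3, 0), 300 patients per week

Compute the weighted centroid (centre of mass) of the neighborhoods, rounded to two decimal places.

(4.13, 0.70)

The minimiser of Σwᵢ‖p−pᵢ‖² is the weighted centroid p* = (Σwᵢpᵢ)/(Σwᵢ).
Σwᵢ = 335.
Σwᵢxᵢ = 5·7 + 30·15 + 300·3 = 1385.
Σwᵢyᵢ = 5·5 + 30·7 + 300·0 = 235.
x* = 1385/335 = 4.13, y* = 235/335 = 0.70.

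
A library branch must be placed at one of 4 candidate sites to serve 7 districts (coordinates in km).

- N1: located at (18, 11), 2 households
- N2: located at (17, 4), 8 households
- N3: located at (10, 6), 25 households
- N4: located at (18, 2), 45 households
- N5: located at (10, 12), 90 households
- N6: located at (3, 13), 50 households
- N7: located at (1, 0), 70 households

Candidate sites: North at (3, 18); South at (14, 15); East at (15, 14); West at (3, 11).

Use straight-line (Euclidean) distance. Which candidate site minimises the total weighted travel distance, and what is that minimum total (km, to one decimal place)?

Total weighted distance at each candidate:
  North (3, 18): total = 3873.2
  South (14, 15): total = 3359.3
  East (15, 14): total = 3355.2
  West (3, 11): total = 2676.5
Minimum is at West with total 2676.5 km.

West, total 2676.5 km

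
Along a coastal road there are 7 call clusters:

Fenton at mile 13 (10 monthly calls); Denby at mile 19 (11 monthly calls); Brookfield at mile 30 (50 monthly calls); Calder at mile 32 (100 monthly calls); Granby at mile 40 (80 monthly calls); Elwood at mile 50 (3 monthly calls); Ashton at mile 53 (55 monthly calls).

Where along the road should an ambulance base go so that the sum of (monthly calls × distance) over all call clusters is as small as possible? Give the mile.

For a sum of weighted absolute distances on a line, the optimum is the weighted median (not the mean). Total weight W = 309; half-weight = 154.5.
Sort by position and accumulate weight:
  mile 13 (Fenton, w=10) → cum 10
  mile 19 (Denby, w=11) → cum 21
  mile 30 (Brookfield, w=50) → cum 71
  mile 32 (Calder, w=100) → cum 171  ≥ 154.5 → median here
  mile 40 (Granby, w=80) → cum 251
  mile 50 (Elwood, w=3) → cum 254
  mile 53 (Ashton, w=55) → cum 309
Optimal location: mile 32.

x = 32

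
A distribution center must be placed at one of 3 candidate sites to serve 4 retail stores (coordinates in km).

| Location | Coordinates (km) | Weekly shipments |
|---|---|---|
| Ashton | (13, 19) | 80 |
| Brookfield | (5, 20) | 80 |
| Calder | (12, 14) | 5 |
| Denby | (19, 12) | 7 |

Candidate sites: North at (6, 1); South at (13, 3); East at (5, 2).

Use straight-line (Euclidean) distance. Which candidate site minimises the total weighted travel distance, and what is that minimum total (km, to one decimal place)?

Total weighted distance at each candidate:
  North (6, 1): total = 3258.0
  South (13, 3): total = 2914.0
  East (5, 2): total = 3133.0
Minimum is at South with total 2914.0 km.

South, total 2914.0 km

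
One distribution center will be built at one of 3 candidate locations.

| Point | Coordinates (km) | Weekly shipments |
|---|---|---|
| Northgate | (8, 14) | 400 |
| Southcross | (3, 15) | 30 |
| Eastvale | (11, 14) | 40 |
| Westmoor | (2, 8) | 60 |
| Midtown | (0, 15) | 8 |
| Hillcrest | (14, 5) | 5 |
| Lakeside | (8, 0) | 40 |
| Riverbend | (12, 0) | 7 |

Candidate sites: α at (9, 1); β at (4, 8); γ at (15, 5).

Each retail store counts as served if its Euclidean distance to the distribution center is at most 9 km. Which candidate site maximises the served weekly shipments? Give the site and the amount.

β, covering 538

Coverage radius r = 9 km; a point is covered iff (Δx)²+(Δy)² ≤ 9² = 81.
  α (9, 1): covers {Hillcrest, Lakeside, Riverbend} → 52
  β (4, 8): covers {Northgate, Southcross, Westmoor, Midtown, Lakeside} → 538
  γ (15, 5): covers {Hillcrest, Lakeside, Riverbend} → 52
Maximum coverage at β: 538 weekly shipments.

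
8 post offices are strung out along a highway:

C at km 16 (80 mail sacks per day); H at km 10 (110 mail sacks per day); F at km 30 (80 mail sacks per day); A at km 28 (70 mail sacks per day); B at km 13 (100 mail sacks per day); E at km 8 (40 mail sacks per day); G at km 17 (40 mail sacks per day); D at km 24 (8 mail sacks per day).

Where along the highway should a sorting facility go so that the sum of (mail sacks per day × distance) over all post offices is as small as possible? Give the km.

For a sum of weighted absolute distances on a line, the optimum is the weighted median (not the mean). Total weight W = 528; half-weight = 264.
Sort by position and accumulate weight:
  km 8 (E, w=40) → cum 40
  km 10 (H, w=110) → cum 150
  km 13 (B, w=100) → cum 250
  km 16 (C, w=80) → cum 330  ≥ 264 → median here
  km 17 (G, w=40) → cum 370
  km 24 (D, w=8) → cum 378
  km 28 (A, w=70) → cum 448
  km 30 (F, w=80) → cum 528
Optimal location: km 16.

x = 16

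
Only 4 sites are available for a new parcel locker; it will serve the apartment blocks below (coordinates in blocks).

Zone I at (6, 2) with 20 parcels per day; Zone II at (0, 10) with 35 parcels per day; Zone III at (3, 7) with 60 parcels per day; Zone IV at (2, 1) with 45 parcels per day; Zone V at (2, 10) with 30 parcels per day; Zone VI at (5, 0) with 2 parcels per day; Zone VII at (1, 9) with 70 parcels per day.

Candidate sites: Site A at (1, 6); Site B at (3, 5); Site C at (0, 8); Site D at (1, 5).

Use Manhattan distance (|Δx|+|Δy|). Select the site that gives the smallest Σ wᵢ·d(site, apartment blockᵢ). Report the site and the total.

Total weighted distance at each candidate:
  Site A (1, 6): total = 1185
  Site B (3, 5): total = 1359
  Site C (0, 8): total = 1241
  Site D (1, 5): total = 1313
Minimum is at Site A with total 1185 blocks.

Site A, total 1185 blocks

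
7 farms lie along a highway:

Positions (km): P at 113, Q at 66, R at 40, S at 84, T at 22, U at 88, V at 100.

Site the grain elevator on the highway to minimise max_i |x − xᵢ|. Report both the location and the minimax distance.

The 1-center on a line is the midpoint of the two extreme points: leftmost at 22, rightmost at 113.
Optimal location = (22 + 113)/2 = 67.5; maximum distance = (113 − 22)/2 = 45.5.

location 67.5, max distance 45.5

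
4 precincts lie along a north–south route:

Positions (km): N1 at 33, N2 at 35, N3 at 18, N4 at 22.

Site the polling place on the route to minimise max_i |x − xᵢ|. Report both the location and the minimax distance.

The 1-center on a line is the midpoint of the two extreme points: leftmost at 18, rightmost at 35.
Optimal location = (18 + 35)/2 = 26.5; maximum distance = (35 − 18)/2 = 8.5.

location 26.5, max distance 8.5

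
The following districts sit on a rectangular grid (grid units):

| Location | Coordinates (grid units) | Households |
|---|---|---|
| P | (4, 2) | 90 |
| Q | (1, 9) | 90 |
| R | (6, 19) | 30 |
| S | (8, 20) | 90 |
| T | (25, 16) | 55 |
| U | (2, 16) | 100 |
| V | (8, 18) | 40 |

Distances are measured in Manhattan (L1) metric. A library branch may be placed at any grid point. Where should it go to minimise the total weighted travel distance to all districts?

Manhattan distance separates: Σwᵢ(|x−xᵢ|+|y−yᵢ|) = Σwᵢ|x−xᵢ| + Σwᵢ|y−yᵢ|, so x and y are optimised independently as 1-D weighted medians.
Total weight W = 495; half = 247.5.
x-coordinate, sorted with cumulative weight:
  x=1 (Q, w=90) cum 90
  x=2 (U, w=100) cum 190
  x=4 (P, w=90) cum 280  ← median
  x=6 (R, w=30) cum 310
  x=8 (S, w=90) cum 400
  x=8 (V, w=40) cum 440
  x=25 (T, w=55) cum 495
⇒ x* = 4
y-coordinate, sorted with cumulative weight:
  y=2 (P, w=90) cum 90
  y=9 (Q, w=90) cum 180
  y=16 (T, w=55) cum 235
  y=16 (U, w=100) cum 335  ← median
  y=18 (V, w=40) cum 375
  y=19 (R, w=30) cum 405
  y=20 (S, w=90) cum 495
⇒ y* = 16

(4, 16)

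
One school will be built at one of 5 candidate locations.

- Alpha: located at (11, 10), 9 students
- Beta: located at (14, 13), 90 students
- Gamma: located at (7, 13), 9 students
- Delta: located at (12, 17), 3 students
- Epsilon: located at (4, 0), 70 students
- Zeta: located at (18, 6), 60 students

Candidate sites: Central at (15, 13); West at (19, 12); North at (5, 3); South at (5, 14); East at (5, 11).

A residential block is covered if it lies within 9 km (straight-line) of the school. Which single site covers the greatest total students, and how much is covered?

Coverage radius r = 9 km; a point is covered iff (Δx)²+(Δy)² ≤ 9² = 81.
  Central (15, 13): covers {Alpha, Beta, Gamma, Delta, Zeta} → 171
  West (19, 12): covers {Alpha, Beta, Delta, Zeta} → 162
  North (5, 3): covers {Epsilon} → 70
  South (5, 14): covers {Alpha, Gamma, Delta} → 21
  East (5, 11): covers {Alpha, Gamma} → 18
Maximum coverage at Central: 171 students.

Central, covering 171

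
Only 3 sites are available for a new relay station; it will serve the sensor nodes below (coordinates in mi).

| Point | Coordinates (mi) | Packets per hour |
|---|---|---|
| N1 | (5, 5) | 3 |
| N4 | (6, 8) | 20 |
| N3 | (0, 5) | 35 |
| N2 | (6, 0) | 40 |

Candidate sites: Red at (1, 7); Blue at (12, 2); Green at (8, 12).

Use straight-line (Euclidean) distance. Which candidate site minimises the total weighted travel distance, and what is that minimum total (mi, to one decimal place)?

Total weighted distance at each candidate:
  Red (1, 7): total = 537.8
  Blue (12, 2): total = 878.5
  Green (8, 12): total = 971.0
Minimum is at Red with total 537.8 mi.

Red, total 537.8 mi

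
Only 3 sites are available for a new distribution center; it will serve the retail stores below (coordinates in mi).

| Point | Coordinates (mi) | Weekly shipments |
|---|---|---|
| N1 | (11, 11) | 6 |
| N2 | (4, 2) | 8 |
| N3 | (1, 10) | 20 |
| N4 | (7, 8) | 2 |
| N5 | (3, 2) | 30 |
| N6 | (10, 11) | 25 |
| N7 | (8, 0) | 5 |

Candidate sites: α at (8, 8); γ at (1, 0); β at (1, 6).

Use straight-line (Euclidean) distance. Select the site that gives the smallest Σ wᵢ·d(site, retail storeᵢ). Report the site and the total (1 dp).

Total weighted distance at each candidate:
  α (8, 8): total = 595.2
  γ (1, 0): total = 813.2
  β (1, 6): total = 637.4
Minimum is at α with total 595.2 mi.

α, total 595.2 mi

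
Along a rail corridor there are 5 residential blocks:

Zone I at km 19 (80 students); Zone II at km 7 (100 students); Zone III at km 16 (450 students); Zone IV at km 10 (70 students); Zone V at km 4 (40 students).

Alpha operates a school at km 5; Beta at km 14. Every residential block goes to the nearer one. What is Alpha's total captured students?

The indifferent point is the midpoint (5+14)/2 = 9.5; residential blocks left of it (closer to Alpha at 5) go to Alpha, those right go to Beta.
  Zone V at 4 (w=40) → Alpha
  Zone II at 7 (w=100) → Alpha
  Zone IV at 10 (w=70) → Beta
  Zone III at 16 (w=450) → Beta
  Zone I at 19 (w=80) → Beta
Alpha captures 140; Beta captures 600.

140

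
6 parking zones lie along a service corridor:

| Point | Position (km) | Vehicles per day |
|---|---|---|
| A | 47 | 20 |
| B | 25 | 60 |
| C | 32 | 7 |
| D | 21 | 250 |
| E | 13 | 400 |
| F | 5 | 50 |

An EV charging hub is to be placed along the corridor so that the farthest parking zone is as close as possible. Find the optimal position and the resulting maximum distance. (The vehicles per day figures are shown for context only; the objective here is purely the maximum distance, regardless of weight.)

The 1-center on a line is the midpoint of the two extreme points: leftmost at 5, rightmost at 47.
Optimal location = (5 + 47)/2 = 26; maximum distance = (47 − 5)/2 = 21.

location 26, max distance 21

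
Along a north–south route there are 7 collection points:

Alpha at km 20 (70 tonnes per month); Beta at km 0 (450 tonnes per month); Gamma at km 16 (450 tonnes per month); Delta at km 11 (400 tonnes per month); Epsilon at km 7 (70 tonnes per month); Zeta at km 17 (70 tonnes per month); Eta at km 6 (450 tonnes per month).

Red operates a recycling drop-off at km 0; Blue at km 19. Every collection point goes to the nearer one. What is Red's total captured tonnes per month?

The indifferent point is the midpoint (0+19)/2 = 9.5; collection points left of it (closer to Red at 0) go to Red, those right go to Blue.
  Beta at 0 (w=450) → Red
  Eta at 6 (w=450) → Red
  Epsilon at 7 (w=70) → Red
  Delta at 11 (w=400) → Blue
  Gamma at 16 (w=450) → Blue
  Zeta at 17 (w=70) → Blue
  Alpha at 20 (w=70) → Blue
Red captures 970; Blue captures 990.

970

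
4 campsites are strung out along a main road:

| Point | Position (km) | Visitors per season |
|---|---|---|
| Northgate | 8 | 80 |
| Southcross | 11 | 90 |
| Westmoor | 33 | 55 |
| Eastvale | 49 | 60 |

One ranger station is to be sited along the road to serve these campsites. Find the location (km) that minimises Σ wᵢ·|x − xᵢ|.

For a sum of weighted absolute distances on a line, the optimum is the weighted median (not the mean). Total weight W = 285; half-weight = 142.5.
Sort by position and accumulate weight:
  km 8 (Northgate, w=80) → cum 80
  km 11 (Southcross, w=90) → cum 170  ≥ 142.5 → median here
  km 33 (Westmoor, w=55) → cum 225
  km 49 (Eastvale, w=60) → cum 285
Optimal location: km 11.

x = 11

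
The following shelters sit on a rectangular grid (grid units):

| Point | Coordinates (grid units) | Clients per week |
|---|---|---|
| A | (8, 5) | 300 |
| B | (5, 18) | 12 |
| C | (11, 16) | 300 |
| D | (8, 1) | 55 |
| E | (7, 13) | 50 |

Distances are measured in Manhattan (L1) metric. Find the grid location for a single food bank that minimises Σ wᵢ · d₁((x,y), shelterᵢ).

(8, 13)

Manhattan distance separates: Σwᵢ(|x−xᵢ|+|y−yᵢ|) = Σwᵢ|x−xᵢ| + Σwᵢ|y−yᵢ|, so x and y are optimised independently as 1-D weighted medians.
Total weight W = 717; half = 358.5.
x-coordinate, sorted with cumulative weight:
  x=5 (B, w=12) cum 12
  x=7 (E, w=50) cum 62
  x=8 (A, w=300) cum 362  ← median
  x=8 (D, w=55) cum 417
  x=11 (C, w=300) cum 717
⇒ x* = 8
y-coordinate, sorted with cumulative weight:
  y=1 (D, w=55) cum 55
  y=5 (A, w=300) cum 355
  y=13 (E, w=50) cum 405  ← median
  y=16 (C, w=300) cum 705
  y=18 (B, w=12) cum 717
⇒ y* = 13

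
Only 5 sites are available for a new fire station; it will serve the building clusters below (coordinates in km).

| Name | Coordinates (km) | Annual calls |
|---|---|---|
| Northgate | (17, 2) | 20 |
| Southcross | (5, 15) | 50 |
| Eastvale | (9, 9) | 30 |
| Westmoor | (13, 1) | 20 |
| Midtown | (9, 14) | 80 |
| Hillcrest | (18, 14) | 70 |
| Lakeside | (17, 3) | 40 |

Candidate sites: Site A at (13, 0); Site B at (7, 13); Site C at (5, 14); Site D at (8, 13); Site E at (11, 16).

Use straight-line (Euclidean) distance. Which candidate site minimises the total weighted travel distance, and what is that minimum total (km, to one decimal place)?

Site D, total 2203.0 km

Total weighted distance at each candidate:
  Site A (13, 0): total = 3660.4
  Site B (7, 13): total = 2359.0
  Site C (5, 14): total = 2767.9
  Site D (8, 13): total = 2203.0
  Site E (11, 16): total = 2438.4
Minimum is at Site D with total 2203.0 km.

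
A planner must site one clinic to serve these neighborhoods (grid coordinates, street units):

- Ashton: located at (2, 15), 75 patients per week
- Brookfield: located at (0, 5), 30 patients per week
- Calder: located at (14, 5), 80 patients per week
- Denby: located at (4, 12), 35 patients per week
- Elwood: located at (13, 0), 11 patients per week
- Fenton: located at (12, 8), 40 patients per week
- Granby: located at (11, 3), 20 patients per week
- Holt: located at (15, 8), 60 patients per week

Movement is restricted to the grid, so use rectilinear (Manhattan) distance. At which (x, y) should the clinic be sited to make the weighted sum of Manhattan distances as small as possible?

(12, 8)

Manhattan distance separates: Σwᵢ(|x−xᵢ|+|y−yᵢ|) = Σwᵢ|x−xᵢ| + Σwᵢ|y−yᵢ|, so x and y are optimised independently as 1-D weighted medians.
Total weight W = 351; half = 175.5.
x-coordinate, sorted with cumulative weight:
  x=0 (Brookfield, w=30) cum 30
  x=2 (Ashton, w=75) cum 105
  x=4 (Denby, w=35) cum 140
  x=11 (Granby, w=20) cum 160
  x=12 (Fenton, w=40) cum 200  ← median
  x=13 (Elwood, w=11) cum 211
  x=14 (Calder, w=80) cum 291
  x=15 (Holt, w=60) cum 351
⇒ x* = 12
y-coordinate, sorted with cumulative weight:
  y=0 (Elwood, w=11) cum 11
  y=3 (Granby, w=20) cum 31
  y=5 (Brookfield, w=30) cum 61
  y=5 (Calder, w=80) cum 141
  y=8 (Fenton, w=40) cum 181  ← median
  y=8 (Holt, w=60) cum 241
  y=12 (Denby, w=35) cum 276
  y=15 (Ashton, w=75) cum 351
⇒ y* = 8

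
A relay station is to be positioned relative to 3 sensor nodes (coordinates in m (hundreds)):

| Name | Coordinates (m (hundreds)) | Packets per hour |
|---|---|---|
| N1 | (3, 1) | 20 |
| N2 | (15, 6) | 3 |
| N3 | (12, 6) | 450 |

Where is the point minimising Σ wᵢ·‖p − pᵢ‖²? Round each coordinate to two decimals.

(11.64, 5.79)

The minimiser of Σwᵢ‖p−pᵢ‖² is the weighted centroid p* = (Σwᵢpᵢ)/(Σwᵢ).
Σwᵢ = 473.
Σwᵢxᵢ = 20·3 + 3·15 + 450·12 = 5505.
Σwᵢyᵢ = 20·1 + 3·6 + 450·6 = 2738.
x* = 5505/473 = 11.64, y* = 2738/473 = 5.79.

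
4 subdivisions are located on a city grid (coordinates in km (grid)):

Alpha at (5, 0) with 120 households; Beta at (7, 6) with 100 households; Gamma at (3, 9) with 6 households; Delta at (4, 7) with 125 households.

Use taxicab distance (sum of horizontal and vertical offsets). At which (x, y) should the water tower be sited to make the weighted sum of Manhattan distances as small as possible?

(5, 6)

Manhattan distance separates: Σwᵢ(|x−xᵢ|+|y−yᵢ|) = Σwᵢ|x−xᵢ| + Σwᵢ|y−yᵢ|, so x and y are optimised independently as 1-D weighted medians.
Total weight W = 351; half = 175.5.
x-coordinate, sorted with cumulative weight:
  x=3 (Gamma, w=6) cum 6
  x=4 (Delta, w=125) cum 131
  x=5 (Alpha, w=120) cum 251  ← median
  x=7 (Beta, w=100) cum 351
⇒ x* = 5
y-coordinate, sorted with cumulative weight:
  y=0 (Alpha, w=120) cum 120
  y=6 (Beta, w=100) cum 220  ← median
  y=7 (Delta, w=125) cum 345
  y=9 (Gamma, w=6) cum 351
⇒ y* = 6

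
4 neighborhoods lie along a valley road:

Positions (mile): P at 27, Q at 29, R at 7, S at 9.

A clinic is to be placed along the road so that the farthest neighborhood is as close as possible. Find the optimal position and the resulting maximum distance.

The 1-center on a line is the midpoint of the two extreme points: leftmost at 7, rightmost at 29.
Optimal location = (7 + 29)/2 = 18; maximum distance = (29 − 7)/2 = 11.

location 18, max distance 11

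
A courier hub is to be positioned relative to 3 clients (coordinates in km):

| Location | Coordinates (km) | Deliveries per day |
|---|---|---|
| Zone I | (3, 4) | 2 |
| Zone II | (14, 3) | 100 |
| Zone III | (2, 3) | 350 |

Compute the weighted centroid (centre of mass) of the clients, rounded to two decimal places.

(4.66, 3.00)

The minimiser of Σwᵢ‖p−pᵢ‖² is the weighted centroid p* = (Σwᵢpᵢ)/(Σwᵢ).
Σwᵢ = 452.
Σwᵢxᵢ = 2·3 + 100·14 + 350·2 = 2106.
Σwᵢyᵢ = 2·4 + 100·3 + 350·3 = 1358.
x* = 2106/452 = 4.66, y* = 1358/452 = 3.00.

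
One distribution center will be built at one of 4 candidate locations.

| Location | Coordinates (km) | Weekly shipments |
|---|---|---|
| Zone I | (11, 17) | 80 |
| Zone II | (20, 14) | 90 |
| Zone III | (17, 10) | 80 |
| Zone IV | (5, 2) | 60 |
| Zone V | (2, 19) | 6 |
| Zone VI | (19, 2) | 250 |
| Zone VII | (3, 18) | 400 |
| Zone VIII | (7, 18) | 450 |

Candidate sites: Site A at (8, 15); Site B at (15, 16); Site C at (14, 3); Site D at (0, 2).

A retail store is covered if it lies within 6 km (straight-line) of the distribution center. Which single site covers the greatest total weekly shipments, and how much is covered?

Site A, covering 930

Coverage radius r = 6 km; a point is covered iff (Δx)²+(Δy)² ≤ 6² = 36.
  Site A (8, 15): covers {Zone I, Zone VII, Zone VIII} → 930
  Site B (15, 16): covers {Zone I, Zone II} → 170
  Site C (14, 3): covers {Zone VI} → 250
  Site D (0, 2): covers {Zone IV} → 60
Maximum coverage at Site A: 930 weekly shipments.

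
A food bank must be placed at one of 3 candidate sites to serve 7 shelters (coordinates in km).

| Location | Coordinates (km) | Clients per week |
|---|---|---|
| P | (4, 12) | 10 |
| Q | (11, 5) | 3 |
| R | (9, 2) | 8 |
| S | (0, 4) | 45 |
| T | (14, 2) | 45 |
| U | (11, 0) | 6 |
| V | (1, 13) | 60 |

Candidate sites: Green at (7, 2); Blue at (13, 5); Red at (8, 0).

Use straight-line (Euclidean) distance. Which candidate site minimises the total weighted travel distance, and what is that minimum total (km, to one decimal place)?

Green, total 1556.6 km

Total weighted distance at each candidate:
  Green (7, 2): total = 1556.6
  Blue (13, 5): total = 1786.7
  Red (8, 0): total = 1752.9
Minimum is at Green with total 1556.6 km.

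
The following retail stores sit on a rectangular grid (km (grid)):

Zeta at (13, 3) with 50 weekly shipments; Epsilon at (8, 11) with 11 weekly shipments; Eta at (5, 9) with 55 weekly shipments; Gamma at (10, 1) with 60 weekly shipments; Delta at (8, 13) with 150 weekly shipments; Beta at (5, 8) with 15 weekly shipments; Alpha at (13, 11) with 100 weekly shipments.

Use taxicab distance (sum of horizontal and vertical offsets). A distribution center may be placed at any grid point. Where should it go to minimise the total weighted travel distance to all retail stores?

Manhattan distance separates: Σwᵢ(|x−xᵢ|+|y−yᵢ|) = Σwᵢ|x−xᵢ| + Σwᵢ|y−yᵢ|, so x and y are optimised independently as 1-D weighted medians.
Total weight W = 441; half = 220.5.
x-coordinate, sorted with cumulative weight:
  x=5 (Eta, w=55) cum 55
  x=5 (Beta, w=15) cum 70
  x=8 (Epsilon, w=11) cum 81
  x=8 (Delta, w=150) cum 231  ← median
  x=10 (Gamma, w=60) cum 291
  x=13 (Zeta, w=50) cum 341
  x=13 (Alpha, w=100) cum 441
⇒ x* = 8
y-coordinate, sorted with cumulative weight:
  y=1 (Gamma, w=60) cum 60
  y=3 (Zeta, w=50) cum 110
  y=8 (Beta, w=15) cum 125
  y=9 (Eta, w=55) cum 180
  y=11 (Epsilon, w=11) cum 191
  y=11 (Alpha, w=100) cum 291  ← median
  y=13 (Delta, w=150) cum 441
⇒ y* = 11

(8, 11)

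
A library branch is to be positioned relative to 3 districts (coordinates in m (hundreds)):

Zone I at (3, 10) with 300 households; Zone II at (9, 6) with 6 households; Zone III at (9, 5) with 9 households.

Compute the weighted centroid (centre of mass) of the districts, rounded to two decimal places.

(3.29, 9.78)

The minimiser of Σwᵢ‖p−pᵢ‖² is the weighted centroid p* = (Σwᵢpᵢ)/(Σwᵢ).
Σwᵢ = 315.
Σwᵢxᵢ = 300·3 + 6·9 + 9·9 = 1035.
Σwᵢyᵢ = 300·10 + 6·6 + 9·5 = 3081.
x* = 1035/315 = 3.29, y* = 3081/315 = 9.78.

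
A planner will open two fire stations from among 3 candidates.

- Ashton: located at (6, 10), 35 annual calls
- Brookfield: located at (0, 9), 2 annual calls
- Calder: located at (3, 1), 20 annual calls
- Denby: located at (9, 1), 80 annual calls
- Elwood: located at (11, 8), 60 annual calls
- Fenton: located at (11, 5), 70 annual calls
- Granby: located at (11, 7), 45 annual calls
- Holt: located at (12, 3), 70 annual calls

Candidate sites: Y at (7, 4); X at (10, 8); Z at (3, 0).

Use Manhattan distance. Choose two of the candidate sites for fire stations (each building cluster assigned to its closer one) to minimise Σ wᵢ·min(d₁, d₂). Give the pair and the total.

{Y, X}, total 1622

Evaluate every pair (each demand assigned to the nearer of the two):
  {Y, X}: total = 1622
  {X, Z}: total = 1732
  {Y, Z}: total = 2254
Best pair: {Y, X} with total 1622.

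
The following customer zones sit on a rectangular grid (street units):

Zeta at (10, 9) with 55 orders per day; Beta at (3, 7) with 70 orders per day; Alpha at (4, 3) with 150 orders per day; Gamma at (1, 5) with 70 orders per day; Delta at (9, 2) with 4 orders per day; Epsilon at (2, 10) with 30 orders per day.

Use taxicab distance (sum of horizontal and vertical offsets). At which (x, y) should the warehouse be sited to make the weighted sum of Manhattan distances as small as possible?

Manhattan distance separates: Σwᵢ(|x−xᵢ|+|y−yᵢ|) = Σwᵢ|x−xᵢ| + Σwᵢ|y−yᵢ|, so x and y are optimised independently as 1-D weighted medians.
Total weight W = 379; half = 189.5.
x-coordinate, sorted with cumulative weight:
  x=1 (Gamma, w=70) cum 70
  x=2 (Epsilon, w=30) cum 100
  x=3 (Beta, w=70) cum 170
  x=4 (Alpha, w=150) cum 320  ← median
  x=9 (Delta, w=4) cum 324
  x=10 (Zeta, w=55) cum 379
⇒ x* = 4
y-coordinate, sorted with cumulative weight:
  y=2 (Delta, w=4) cum 4
  y=3 (Alpha, w=150) cum 154
  y=5 (Gamma, w=70) cum 224  ← median
  y=7 (Beta, w=70) cum 294
  y=9 (Zeta, w=55) cum 349
  y=10 (Epsilon, w=30) cum 379
⇒ y* = 5

(4, 5)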